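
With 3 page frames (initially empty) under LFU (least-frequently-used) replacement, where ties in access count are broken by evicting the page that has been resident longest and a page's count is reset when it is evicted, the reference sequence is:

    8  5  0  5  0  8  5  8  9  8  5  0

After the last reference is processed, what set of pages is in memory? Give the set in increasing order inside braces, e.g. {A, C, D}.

{0, 5, 8}

8 -> fault, frames [8]
5 -> fault, frames [8, 5]
0 -> fault, frames [8, 5, 0]
5 -> hit
0 -> hit
8 -> hit
5 -> hit
8 -> hit
9 -> fault, evict 0, frames [8, 5, 9]
8 -> hit
5 -> hit
0 -> fault, evict 9, frames [8, 5, 0]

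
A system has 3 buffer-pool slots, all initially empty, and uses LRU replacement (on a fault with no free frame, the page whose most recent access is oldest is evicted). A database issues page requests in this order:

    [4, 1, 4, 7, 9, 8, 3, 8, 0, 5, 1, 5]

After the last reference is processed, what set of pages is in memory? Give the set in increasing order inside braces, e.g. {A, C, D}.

{0, 1, 5}

4: fault, frames (4)
1: fault, frames (4 1)
4: hit
7: fault, frames (1 4 7)
9: fault, evict 1, frames (4 7 9)
8: fault, evict 4, frames (7 9 8)
3: fault, evict 7, frames (9 8 3)
8: hit
0: fault, evict 9, frames (3 8 0)
5: fault, evict 3, frames (8 0 5)
1: fault, evict 8, frames (0 5 1)
5: hit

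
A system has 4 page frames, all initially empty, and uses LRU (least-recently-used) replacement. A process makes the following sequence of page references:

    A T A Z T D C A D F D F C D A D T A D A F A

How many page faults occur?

9

A → miss, frames {A}
T → miss, frames {A,T}
A → hit
Z → miss, frames {T,A,Z}
T → hit
D → miss, frames {A,Z,T,D}
C → miss, evict A, frames {Z,T,D,C}
A → miss, evict Z, frames {T,D,C,A}
D → hit
F → miss, evict T, frames {C,A,D,F}
D → hit
F → hit
C → hit
D → hit
A → hit
D → hit
T → miss, evict F, frames {C,A,D,T}
A → hit
D → hit
A → hit
F → miss, evict C, frames {T,D,A,F}
A → hit
Page faults: 9.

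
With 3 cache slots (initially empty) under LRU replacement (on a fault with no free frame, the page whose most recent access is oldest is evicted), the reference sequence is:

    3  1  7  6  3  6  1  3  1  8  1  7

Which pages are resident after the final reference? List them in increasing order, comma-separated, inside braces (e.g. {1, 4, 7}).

{1, 7, 8}

3: fault, frames (3)
1: fault, frames (3 1)
7: fault, frames (3 1 7)
6: fault, evict 3, frames (1 7 6)
3: fault, evict 1, frames (7 6 3)
6: hit
1: fault, evict 7, frames (3 6 1)
3: hit
1: hit
8: fault, evict 6, frames (3 1 8)
1: hit
7: fault, evict 3, frames (8 1 7)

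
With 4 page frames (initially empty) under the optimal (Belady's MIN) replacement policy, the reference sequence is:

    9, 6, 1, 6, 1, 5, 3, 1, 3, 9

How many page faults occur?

5

9 -> miss, frames [9]
6 -> miss, frames [9, 6]
1 -> miss, frames [9, 6, 1]
6 -> hit
1 -> hit
5 -> miss, frames [9, 6, 1, 5]
3 -> miss, evict 5, frames [9, 6, 1, 3]
1 -> hit
3 -> hit
9 -> hit
Page faults: 5.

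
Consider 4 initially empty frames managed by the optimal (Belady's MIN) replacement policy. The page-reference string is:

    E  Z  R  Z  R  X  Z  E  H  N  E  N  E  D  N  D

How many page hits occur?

E → fault, frames {E}
Z → fault, frames {E,Z}
R → fault, frames {E,Z,R}
Z → hit
R → hit
X → fault, frames {E,Z,R,X}
Z → hit
E → hit
H → fault, evict X, frames {E,Z,R,H}
N → fault, evict H, frames {E,Z,R,N}
E → hit
N → hit
E → hit
D → fault, evict R, frames {E,Z,N,D}
N → hit
D → hit
Hits: 9.

9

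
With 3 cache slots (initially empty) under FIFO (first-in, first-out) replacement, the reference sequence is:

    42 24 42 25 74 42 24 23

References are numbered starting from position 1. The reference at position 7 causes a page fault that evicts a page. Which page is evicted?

pos 1: 42 -> miss, frames [42]
pos 2: 24 -> miss, frames [42, 24]
pos 3: 42 -> hit
pos 4: 25 -> miss, frames [42, 24, 25]
pos 5: 74 -> miss, evict 42, frames [24, 25, 74]
pos 6: 42 -> miss, evict 24, frames [25, 74, 42]
pos 7: 24 -> miss, evict 25, frames [74, 42, 24]
At position 7, page 25 is evicted.

25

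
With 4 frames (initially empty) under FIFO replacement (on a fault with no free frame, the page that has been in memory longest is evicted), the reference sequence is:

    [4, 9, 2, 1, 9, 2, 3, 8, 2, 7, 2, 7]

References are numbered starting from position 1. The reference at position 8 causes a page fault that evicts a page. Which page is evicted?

9

pos 1: 4: miss, frames {4}
pos 2: 9: miss, frames {4,9}
pos 3: 2: miss, frames {4,9,2}
pos 4: 1: miss, frames {4,9,2,1}
pos 5: 9: hit
pos 6: 2: hit
pos 7: 3: miss, evict 4, frames {9,2,1,3}
pos 8: 8: miss, evict 9, frames {2,1,3,8}
At position 8, page 9 is evicted.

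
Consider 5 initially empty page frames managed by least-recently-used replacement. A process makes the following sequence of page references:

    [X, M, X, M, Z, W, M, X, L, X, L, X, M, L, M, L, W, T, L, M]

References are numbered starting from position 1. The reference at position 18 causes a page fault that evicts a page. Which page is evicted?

pos 1: X -> miss, frames [X]
pos 2: M -> miss, frames [X, M]
pos 3: X -> hit
pos 4: M -> hit
pos 5: Z -> miss, frames [X, M, Z]
pos 6: W -> miss, frames [X, M, Z, W]
pos 7: M -> hit
pos 8: X -> hit
pos 9: L -> miss, frames [Z, W, M, X, L]
pos 10: X -> hit
pos 11: L -> hit
pos 12: X -> hit
pos 13: M -> hit
pos 14: L -> hit
pos 15: M -> hit
pos 16: L -> hit
pos 17: W -> hit
pos 18: T -> miss, evict Z, frames [X, M, L, W, T]
At position 18, page Z is evicted.

Z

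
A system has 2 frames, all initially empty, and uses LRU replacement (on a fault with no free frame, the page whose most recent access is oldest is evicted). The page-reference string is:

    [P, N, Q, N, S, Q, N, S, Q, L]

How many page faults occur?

P: miss, frames [P]
N: miss, frames [P, N]
Q: miss, evict P, frames [N, Q]
N: hit
S: miss, evict Q, frames [N, S]
Q: miss, evict N, frames [S, Q]
N: miss, evict S, frames [Q, N]
S: miss, evict Q, frames [N, S]
Q: miss, evict N, frames [S, Q]
L: miss, evict S, frames [Q, L]
Page faults: 9.

9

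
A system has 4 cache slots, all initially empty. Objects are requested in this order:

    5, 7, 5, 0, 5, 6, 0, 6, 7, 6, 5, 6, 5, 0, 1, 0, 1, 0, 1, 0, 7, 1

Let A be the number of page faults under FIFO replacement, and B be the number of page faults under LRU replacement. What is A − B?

Under FIFO: F F . F . F . . . . . . . . F . . . . . . . → 5 faults.
Under LRU: F F . F . F . . . . . . . . F . . . . . F . → 6 faults.
A − B = 5 − 6 = -1.

-1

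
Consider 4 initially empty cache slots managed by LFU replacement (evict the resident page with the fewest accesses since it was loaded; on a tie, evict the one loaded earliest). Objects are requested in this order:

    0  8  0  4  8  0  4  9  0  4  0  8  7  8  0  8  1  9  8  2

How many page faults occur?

8

0 → miss, frames {0}
8 → miss, frames {0,8}
0 → hit
4 → miss, frames {0,8,4}
8 → hit
0 → hit
4 → hit
9 → miss, frames {0,8,4,9}
0 → hit
4 → hit
0 → hit
8 → hit
7 → miss, evict 9, frames {0,8,4,7}
8 → hit
0 → hit
8 → hit
1 → miss, evict 7, frames {0,8,4,1}
9 → miss, evict 1, frames {0,8,4,9}
8 → hit
2 → miss, evict 9, frames {0,8,4,2}
Page faults: 8.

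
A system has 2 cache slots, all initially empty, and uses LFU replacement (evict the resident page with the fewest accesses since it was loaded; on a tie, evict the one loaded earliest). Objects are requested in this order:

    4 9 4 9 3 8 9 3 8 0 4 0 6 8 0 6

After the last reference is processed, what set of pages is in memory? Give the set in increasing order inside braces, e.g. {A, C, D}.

4 → fault, frames {4}
9 → fault, frames {4,9}
4 → hit
9 → hit
3 → fault, evict 4, frames {9,3}
8 → fault, evict 3, frames {9,8}
9 → hit
3 → fault, evict 8, frames {9,3}
8 → fault, evict 3, frames {9,8}
0 → fault, evict 8, frames {9,0}
4 → fault, evict 0, frames {9,4}
0 → fault, evict 4, frames {9,0}
6 → fault, evict 0, frames {9,6}
8 → fault, evict 6, frames {9,8}
0 → fault, evict 8, frames {9,0}
6 → fault, evict 0, frames {9,6}

{6, 9}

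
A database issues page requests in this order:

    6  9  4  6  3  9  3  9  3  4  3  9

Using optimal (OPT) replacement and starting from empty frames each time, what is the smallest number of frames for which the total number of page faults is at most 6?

3

f=1: 12 faults
f=2: 7 faults
f=3: 4 faults
f=4: 4 faults
Smallest f with faults ≤ 6 is 3.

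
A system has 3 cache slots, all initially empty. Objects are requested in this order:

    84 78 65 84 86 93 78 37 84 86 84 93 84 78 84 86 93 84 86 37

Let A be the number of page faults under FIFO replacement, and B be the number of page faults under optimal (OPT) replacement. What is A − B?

5

Under FIFO: F F F . F F F F F F . F . F F F F . . F → 15 faults.
Under OPT: F F F . F F . F . F . . . F . . F . . F → 10 faults.
A − B = 15 − 10 = 5.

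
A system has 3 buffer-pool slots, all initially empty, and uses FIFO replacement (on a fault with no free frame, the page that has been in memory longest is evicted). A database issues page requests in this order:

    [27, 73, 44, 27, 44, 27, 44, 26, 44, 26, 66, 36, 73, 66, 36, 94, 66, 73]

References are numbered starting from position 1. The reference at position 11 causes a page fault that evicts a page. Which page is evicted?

73

pos 1: 27: miss, frames (27)
pos 2: 73: miss, frames (27 73)
pos 3: 44: miss, frames (27 73 44)
pos 4: 27: hit
pos 5: 44: hit
pos 6: 27: hit
pos 7: 44: hit
pos 8: 26: miss, evict 27, frames (73 44 26)
pos 9: 44: hit
pos 10: 26: hit
pos 11: 66: miss, evict 73, frames (44 26 66)
At position 11, page 73 is evicted.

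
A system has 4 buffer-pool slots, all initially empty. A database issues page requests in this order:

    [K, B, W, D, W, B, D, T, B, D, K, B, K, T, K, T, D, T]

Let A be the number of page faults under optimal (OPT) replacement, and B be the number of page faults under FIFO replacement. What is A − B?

Under OPT: F F F F . . . F . . . . . . . . . . → 5 faults.
Under FIFO: F F F F . . . F . . F F . . . . . . → 7 faults.
A − B = 5 − 7 = -2.

-2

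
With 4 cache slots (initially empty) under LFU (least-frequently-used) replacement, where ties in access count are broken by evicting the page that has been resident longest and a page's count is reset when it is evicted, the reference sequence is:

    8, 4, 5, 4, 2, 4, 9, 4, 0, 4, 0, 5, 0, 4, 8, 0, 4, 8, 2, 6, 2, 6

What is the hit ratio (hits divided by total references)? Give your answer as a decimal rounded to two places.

8 → fault, frames {8}
4 → fault, frames {8,4}
5 → fault, frames {8,4,5}
4 → hit
2 → fault, frames {8,4,5,2}
4 → hit
9 → fault, evict 8, frames {4,5,2,9}
4 → hit
0 → fault, evict 5, frames {4,2,9,0}
4 → hit
0 → hit
5 → fault, evict 2, frames {4,9,0,5}
0 → hit
4 → hit
8 → fault, evict 9, frames {4,0,5,8}
0 → hit
4 → hit
8 → hit
2 → fault, evict 5, frames {4,0,8,2}
6 → fault, evict 2, frames {4,0,8,6}
2 → fault, evict 6, frames {4,0,8,2}
6 → fault, evict 2, frames {4,0,8,6}
Hits: 10 of 22 references → 10/22 = 0.4545.

0.45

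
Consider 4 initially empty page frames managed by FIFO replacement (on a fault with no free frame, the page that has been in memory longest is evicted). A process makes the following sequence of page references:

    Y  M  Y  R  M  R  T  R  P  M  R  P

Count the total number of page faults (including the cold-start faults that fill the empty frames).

5

Y -> miss, frames (Y)
M -> miss, frames (Y M)
Y -> hit
R -> miss, frames (Y M R)
M -> hit
R -> hit
T -> miss, frames (Y M R T)
R -> hit
P -> miss, evict Y, frames (M R T P)
M -> hit
R -> hit
P -> hit
Page faults: 5.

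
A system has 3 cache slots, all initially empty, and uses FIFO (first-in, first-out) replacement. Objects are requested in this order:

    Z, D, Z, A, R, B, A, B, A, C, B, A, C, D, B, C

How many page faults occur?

10

Z -> miss, frames {Z}
D -> miss, frames {Z,D}
Z -> hit
A -> miss, frames {Z,D,A}
R -> miss, evict Z, frames {D,A,R}
B -> miss, evict D, frames {A,R,B}
A -> hit
B -> hit
A -> hit
C -> miss, evict A, frames {R,B,C}
B -> hit
A -> miss, evict R, frames {B,C,A}
C -> hit
D -> miss, evict B, frames {C,A,D}
B -> miss, evict C, frames {A,D,B}
C -> miss, evict A, frames {D,B,C}
Page faults: 10.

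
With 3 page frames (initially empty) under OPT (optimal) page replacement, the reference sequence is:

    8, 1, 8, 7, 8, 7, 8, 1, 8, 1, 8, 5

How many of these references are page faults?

8 -> miss, frames [8]
1 -> miss, frames [8, 1]
8 -> hit
7 -> miss, frames [8, 1, 7]
8 -> hit
7 -> hit
8 -> hit
1 -> hit
8 -> hit
1 -> hit
8 -> hit
5 -> miss, evict 7, frames [8, 1, 5]
Page faults: 4.

4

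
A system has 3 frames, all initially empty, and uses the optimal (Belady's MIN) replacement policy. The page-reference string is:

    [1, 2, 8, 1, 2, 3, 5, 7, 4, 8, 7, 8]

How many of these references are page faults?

7

1: fault, frames [1]
2: fault, frames [1, 2]
8: fault, frames [1, 2, 8]
1: hit
2: hit
3: fault, evict 2, frames [1, 8, 3]
5: fault, evict 3, frames [1, 8, 5]
7: fault, evict 5, frames [1, 8, 7]
4: fault, evict 1, frames [8, 7, 4]
8: hit
7: hit
8: hit
Page faults: 7.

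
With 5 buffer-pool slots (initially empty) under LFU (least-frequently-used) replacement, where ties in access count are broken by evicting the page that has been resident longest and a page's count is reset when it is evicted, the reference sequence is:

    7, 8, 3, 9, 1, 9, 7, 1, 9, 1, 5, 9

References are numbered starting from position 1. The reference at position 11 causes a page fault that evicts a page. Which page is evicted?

pos 1: 7 → miss, frames {7}
pos 2: 8 → miss, frames {7,8}
pos 3: 3 → miss, frames {7,8,3}
pos 4: 9 → miss, frames {7,8,3,9}
pos 5: 1 → miss, frames {7,8,3,9,1}
pos 6: 9 → hit
pos 7: 7 → hit
pos 8: 1 → hit
pos 9: 9 → hit
pos 10: 1 → hit
pos 11: 5 → miss, evict 8, frames {7,3,9,1,5}
At position 11, page 8 is evicted.

8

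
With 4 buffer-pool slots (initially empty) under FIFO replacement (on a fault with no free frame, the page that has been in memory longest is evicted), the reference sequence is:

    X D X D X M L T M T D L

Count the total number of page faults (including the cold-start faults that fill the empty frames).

X: fault, frames [X]
D: fault, frames [X, D]
X: hit
D: hit
X: hit
M: fault, frames [X, D, M]
L: fault, frames [X, D, M, L]
T: fault, evict X, frames [D, M, L, T]
M: hit
T: hit
D: hit
L: hit
Page faults: 5.

5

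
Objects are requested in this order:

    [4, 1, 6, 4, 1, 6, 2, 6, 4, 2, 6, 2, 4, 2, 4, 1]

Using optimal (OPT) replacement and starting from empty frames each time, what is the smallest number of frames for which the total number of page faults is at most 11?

2

f=1: 16 faults
f=2: 9 faults
f=3: 5 faults
f=4: 4 faults
Smallest f with faults ≤ 11 is 2.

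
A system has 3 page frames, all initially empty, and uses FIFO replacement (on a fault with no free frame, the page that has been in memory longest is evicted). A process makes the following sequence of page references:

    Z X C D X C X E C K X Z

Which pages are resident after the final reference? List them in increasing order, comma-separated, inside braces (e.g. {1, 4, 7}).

{K, X, Z}

Z → fault, frames [Z]
X → fault, frames [Z, X]
C → fault, frames [Z, X, C]
D → fault, evict Z, frames [X, C, D]
X → hit
C → hit
X → hit
E → fault, evict X, frames [C, D, E]
C → hit
K → fault, evict C, frames [D, E, K]
X → fault, evict D, frames [E, K, X]
Z → fault, evict E, frames [K, X, Z]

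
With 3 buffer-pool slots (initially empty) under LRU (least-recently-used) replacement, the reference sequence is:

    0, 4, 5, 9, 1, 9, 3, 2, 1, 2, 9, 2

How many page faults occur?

9

0 → miss, frames {0}
4 → miss, frames {0,4}
5 → miss, frames {0,4,5}
9 → miss, evict 0, frames {4,5,9}
1 → miss, evict 4, frames {5,9,1}
9 → hit
3 → miss, evict 5, frames {1,9,3}
2 → miss, evict 1, frames {9,3,2}
1 → miss, evict 9, frames {3,2,1}
2 → hit
9 → miss, evict 3, frames {1,2,9}
2 → hit
Page faults: 9.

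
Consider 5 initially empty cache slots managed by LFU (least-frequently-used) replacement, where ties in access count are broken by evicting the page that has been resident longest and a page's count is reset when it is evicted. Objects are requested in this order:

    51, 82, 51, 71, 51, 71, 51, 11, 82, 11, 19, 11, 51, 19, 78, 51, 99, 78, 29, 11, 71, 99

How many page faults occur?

51 → miss, frames [51]
82 → miss, frames [51, 82]
51 → hit
71 → miss, frames [51, 82, 71]
51 → hit
71 → hit
51 → hit
11 → miss, frames [51, 82, 71, 11]
82 → hit
11 → hit
19 → miss, frames [51, 82, 71, 11, 19]
11 → hit
51 → hit
19 → hit
78 → miss, evict 82, frames [51, 71, 11, 19, 78]
51 → hit
99 → miss, evict 78, frames [51, 71, 11, 19, 99]
78 → miss, evict 99, frames [51, 71, 11, 19, 78]
29 → miss, evict 78, frames [51, 71, 11, 19, 29]
11 → hit
71 → hit
99 → miss, evict 29, frames [51, 71, 11, 19, 99]
Page faults: 10.

10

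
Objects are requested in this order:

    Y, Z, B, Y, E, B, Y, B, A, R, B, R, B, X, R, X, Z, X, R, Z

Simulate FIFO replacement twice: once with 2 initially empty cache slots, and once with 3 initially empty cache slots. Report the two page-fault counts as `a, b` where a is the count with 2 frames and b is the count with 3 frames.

2 frames: F F F F F F F . F F F . . F F . F F F F → 16 faults.
3 frames: F F F . F . F . F F F . . F . . F . F . → 11 faults.
11 < 16: adding a frame reduced faults, as is typical.

16, 11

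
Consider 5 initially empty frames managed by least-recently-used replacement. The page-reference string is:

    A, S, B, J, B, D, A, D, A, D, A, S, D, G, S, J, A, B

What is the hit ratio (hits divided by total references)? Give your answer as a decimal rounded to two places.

0.56

A → miss, frames [A]
S → miss, frames [A, S]
B → miss, frames [A, S, B]
J → miss, frames [A, S, B, J]
B → hit
D → miss, frames [A, S, J, B, D]
A → hit
D → hit
A → hit
D → hit
A → hit
S → hit
D → hit
G → miss, evict J, frames [B, A, S, D, G]
S → hit
J → miss, evict B, frames [A, D, G, S, J]
A → hit
B → miss, evict D, frames [G, S, J, A, B]
Hits: 10 of 18 references → 10/18 = 0.5556.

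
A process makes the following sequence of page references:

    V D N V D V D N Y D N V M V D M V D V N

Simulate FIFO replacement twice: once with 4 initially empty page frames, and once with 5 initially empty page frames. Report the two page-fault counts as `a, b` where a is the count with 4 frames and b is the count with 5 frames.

4 frames: F F F . . . . . F . . . F F F . . . . F → 8 faults.
5 frames: F F F . . . . . F . . . F . . . . . . . → 5 faults.
5 < 8: adding a frame reduced faults, as is typical.

8, 5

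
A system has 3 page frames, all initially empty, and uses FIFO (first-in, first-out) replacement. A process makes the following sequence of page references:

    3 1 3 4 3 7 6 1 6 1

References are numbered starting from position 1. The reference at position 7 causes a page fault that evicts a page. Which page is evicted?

1

pos 1: 3: fault, frames [3]
pos 2: 1: fault, frames [3, 1]
pos 3: 3: hit
pos 4: 4: fault, frames [3, 1, 4]
pos 5: 3: hit
pos 6: 7: fault, evict 3, frames [1, 4, 7]
pos 7: 6: fault, evict 1, frames [4, 7, 6]
At position 7, page 1 is evicted.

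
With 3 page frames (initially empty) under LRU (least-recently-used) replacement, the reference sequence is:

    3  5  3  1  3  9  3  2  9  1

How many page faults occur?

3 → fault, frames (3)
5 → fault, frames (3 5)
3 → hit
1 → fault, frames (5 3 1)
3 → hit
9 → fault, evict 5, frames (1 3 9)
3 → hit
2 → fault, evict 1, frames (9 3 2)
9 → hit
1 → fault, evict 3, frames (2 9 1)
Page faults: 6.

6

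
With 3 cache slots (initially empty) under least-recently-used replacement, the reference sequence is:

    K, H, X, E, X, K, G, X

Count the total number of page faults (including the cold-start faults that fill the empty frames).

K -> fault, frames {K}
H -> fault, frames {K,H}
X -> fault, frames {K,H,X}
E -> fault, evict K, frames {H,X,E}
X -> hit
K -> fault, evict H, frames {E,X,K}
G -> fault, evict E, frames {X,K,G}
X -> hit
Page faults: 6.

6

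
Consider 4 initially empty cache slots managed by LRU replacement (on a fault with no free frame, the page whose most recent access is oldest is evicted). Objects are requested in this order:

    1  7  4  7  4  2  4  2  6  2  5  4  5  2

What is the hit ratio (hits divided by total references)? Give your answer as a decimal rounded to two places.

0.57

1: fault, frames (1)
7: fault, frames (1 7)
4: fault, frames (1 7 4)
7: hit
4: hit
2: fault, frames (1 7 4 2)
4: hit
2: hit
6: fault, evict 1, frames (7 4 2 6)
2: hit
5: fault, evict 7, frames (4 6 2 5)
4: hit
5: hit
2: hit
Hits: 8 of 14 references → 8/14 = 0.5714.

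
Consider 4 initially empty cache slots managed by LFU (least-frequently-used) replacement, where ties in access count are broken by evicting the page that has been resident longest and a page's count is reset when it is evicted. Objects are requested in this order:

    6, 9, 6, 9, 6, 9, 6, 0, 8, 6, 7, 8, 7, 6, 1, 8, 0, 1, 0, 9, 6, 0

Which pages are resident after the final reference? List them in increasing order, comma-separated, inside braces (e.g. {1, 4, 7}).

6 -> miss, frames (6)
9 -> miss, frames (6 9)
6 -> hit
9 -> hit
6 -> hit
9 -> hit
6 -> hit
0 -> miss, frames (6 9 0)
8 -> miss, frames (6 9 0 8)
6 -> hit
7 -> miss, evict 0, frames (6 9 8 7)
8 -> hit
7 -> hit
6 -> hit
1 -> miss, evict 8, frames (6 9 7 1)
8 -> miss, evict 1, frames (6 9 7 8)
0 -> miss, evict 8, frames (6 9 7 0)
1 -> miss, evict 0, frames (6 9 7 1)
0 -> miss, evict 1, frames (6 9 7 0)
9 -> hit
6 -> hit
0 -> hit

{0, 6, 7, 9}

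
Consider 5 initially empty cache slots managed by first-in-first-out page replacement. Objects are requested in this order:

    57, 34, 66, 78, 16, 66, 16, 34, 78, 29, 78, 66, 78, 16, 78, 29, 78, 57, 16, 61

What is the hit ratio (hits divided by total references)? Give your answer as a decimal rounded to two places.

57 → fault, frames [57]
34 → fault, frames [57, 34]
66 → fault, frames [57, 34, 66]
78 → fault, frames [57, 34, 66, 78]
16 → fault, frames [57, 34, 66, 78, 16]
66 → hit
16 → hit
34 → hit
78 → hit
29 → fault, evict 57, frames [34, 66, 78, 16, 29]
78 → hit
66 → hit
78 → hit
16 → hit
78 → hit
29 → hit
78 → hit
57 → fault, evict 34, frames [66, 78, 16, 29, 57]
16 → hit
61 → fault, evict 66, frames [78, 16, 29, 57, 61]
Hits: 12 of 20 references → 12/20 = 0.6000.

0.60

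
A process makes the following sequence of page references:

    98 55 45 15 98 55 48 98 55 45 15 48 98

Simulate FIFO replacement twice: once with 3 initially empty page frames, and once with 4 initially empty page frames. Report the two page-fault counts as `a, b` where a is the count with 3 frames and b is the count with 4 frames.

3 frames: F F F F F F F . . F F . F → 10 faults.
4 frames: F F F F . . F F F F F F F → 11 faults.
11 > 10: adding a frame increased faults — Belady's anomaly.

10, 11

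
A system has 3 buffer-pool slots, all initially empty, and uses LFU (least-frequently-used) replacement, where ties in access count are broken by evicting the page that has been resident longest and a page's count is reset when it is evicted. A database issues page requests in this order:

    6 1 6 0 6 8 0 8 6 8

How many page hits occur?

6 → fault, frames (6)
1 → fault, frames (6 1)
6 → hit
0 → fault, frames (6 1 0)
6 → hit
8 → fault, evict 1, frames (6 0 8)
0 → hit
8 → hit
6 → hit
8 → hit
Hits: 6.

6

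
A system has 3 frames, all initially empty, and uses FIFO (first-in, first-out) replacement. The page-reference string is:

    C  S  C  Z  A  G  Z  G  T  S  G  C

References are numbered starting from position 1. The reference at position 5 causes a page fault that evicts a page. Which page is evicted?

pos 1: C: fault, frames {C}
pos 2: S: fault, frames {C,S}
pos 3: C: hit
pos 4: Z: fault, frames {C,S,Z}
pos 5: A: fault, evict C, frames {S,Z,A}
At position 5, page C is evicted.

C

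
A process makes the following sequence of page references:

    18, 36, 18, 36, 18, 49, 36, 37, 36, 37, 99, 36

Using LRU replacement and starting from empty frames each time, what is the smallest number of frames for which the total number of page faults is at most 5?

f=1: 12 faults
f=2: 7 faults
f=3: 5 faults
f=4: 5 faults
f=5: 5 faults
Smallest f with faults ≤ 5 is 3.

3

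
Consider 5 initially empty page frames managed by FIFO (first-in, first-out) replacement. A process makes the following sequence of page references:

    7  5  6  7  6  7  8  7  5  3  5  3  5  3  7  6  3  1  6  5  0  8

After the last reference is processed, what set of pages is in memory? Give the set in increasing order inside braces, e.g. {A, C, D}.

{0, 1, 3, 6, 8}

7 -> miss, frames {7}
5 -> miss, frames {7,5}
6 -> miss, frames {7,5,6}
7 -> hit
6 -> hit
7 -> hit
8 -> miss, frames {7,5,6,8}
7 -> hit
5 -> hit
3 -> miss, frames {7,5,6,8,3}
5 -> hit
3 -> hit
5 -> hit
3 -> hit
7 -> hit
6 -> hit
3 -> hit
1 -> miss, evict 7, frames {5,6,8,3,1}
6 -> hit
5 -> hit
0 -> miss, evict 5, frames {6,8,3,1,0}
8 -> hit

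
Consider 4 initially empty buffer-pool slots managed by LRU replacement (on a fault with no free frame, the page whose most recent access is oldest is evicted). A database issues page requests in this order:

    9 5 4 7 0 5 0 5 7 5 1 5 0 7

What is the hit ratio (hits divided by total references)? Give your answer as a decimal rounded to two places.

9 -> miss, frames [9]
5 -> miss, frames [9, 5]
4 -> miss, frames [9, 5, 4]
7 -> miss, frames [9, 5, 4, 7]
0 -> miss, evict 9, frames [5, 4, 7, 0]
5 -> hit
0 -> hit
5 -> hit
7 -> hit
5 -> hit
1 -> miss, evict 4, frames [0, 7, 5, 1]
5 -> hit
0 -> hit
7 -> hit
Hits: 8 of 14 references → 8/14 = 0.5714.

0.57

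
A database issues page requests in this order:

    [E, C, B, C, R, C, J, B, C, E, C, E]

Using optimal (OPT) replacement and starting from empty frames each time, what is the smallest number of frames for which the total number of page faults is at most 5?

f=1: 12 faults
f=2: 7 faults
f=3: 6 faults
f=4: 5 faults
f=5: 5 faults
Smallest f with faults ≤ 5 is 4.

4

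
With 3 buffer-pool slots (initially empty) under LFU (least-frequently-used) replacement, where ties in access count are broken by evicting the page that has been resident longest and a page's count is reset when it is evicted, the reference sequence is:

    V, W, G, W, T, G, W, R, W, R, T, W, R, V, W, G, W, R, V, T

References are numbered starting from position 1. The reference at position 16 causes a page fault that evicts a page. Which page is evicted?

pos 1: V → fault, frames [V]
pos 2: W → fault, frames [V, W]
pos 3: G → fault, frames [V, W, G]
pos 4: W → hit
pos 5: T → fault, evict V, frames [W, G, T]
pos 6: G → hit
pos 7: W → hit
pos 8: R → fault, evict T, frames [W, G, R]
pos 9: W → hit
pos 10: R → hit
pos 11: T → fault, evict G, frames [W, R, T]
pos 12: W → hit
pos 13: R → hit
pos 14: V → fault, evict T, frames [W, R, V]
pos 15: W → hit
pos 16: G → fault, evict V, frames [W, R, G]
At position 16, page V is evicted.

V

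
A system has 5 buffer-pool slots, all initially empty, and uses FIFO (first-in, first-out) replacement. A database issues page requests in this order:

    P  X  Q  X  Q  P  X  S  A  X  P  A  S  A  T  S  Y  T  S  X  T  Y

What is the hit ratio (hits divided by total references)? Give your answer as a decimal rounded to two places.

P → miss, frames [P]
X → miss, frames [P, X]
Q → miss, frames [P, X, Q]
X → hit
Q → hit
P → hit
X → hit
S → miss, frames [P, X, Q, S]
A → miss, frames [P, X, Q, S, A]
X → hit
P → hit
A → hit
S → hit
A → hit
T → miss, evict P, frames [X, Q, S, A, T]
S → hit
Y → miss, evict X, frames [Q, S, A, T, Y]
T → hit
S → hit
X → miss, evict Q, frames [S, A, T, Y, X]
T → hit
Y → hit
Hits: 14 of 22 references → 14/22 = 0.6364.

0.64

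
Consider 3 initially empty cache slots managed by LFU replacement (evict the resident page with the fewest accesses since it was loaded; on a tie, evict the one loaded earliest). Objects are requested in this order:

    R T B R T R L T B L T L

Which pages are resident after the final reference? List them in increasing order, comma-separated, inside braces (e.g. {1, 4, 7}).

R -> miss, frames [R]
T -> miss, frames [R, T]
B -> miss, frames [R, T, B]
R -> hit
T -> hit
R -> hit
L -> miss, evict B, frames [R, T, L]
T -> hit
B -> miss, evict L, frames [R, T, B]
L -> miss, evict B, frames [R, T, L]
T -> hit
L -> hit

{L, R, T}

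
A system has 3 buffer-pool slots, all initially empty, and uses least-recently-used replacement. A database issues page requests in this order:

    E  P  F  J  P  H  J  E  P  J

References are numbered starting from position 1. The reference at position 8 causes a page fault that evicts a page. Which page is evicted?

P

pos 1: E: miss, frames [E]
pos 2: P: miss, frames [E, P]
pos 3: F: miss, frames [E, P, F]
pos 4: J: miss, evict E, frames [P, F, J]
pos 5: P: hit
pos 6: H: miss, evict F, frames [J, P, H]
pos 7: J: hit
pos 8: E: miss, evict P, frames [H, J, E]
At position 8, page P is evicted.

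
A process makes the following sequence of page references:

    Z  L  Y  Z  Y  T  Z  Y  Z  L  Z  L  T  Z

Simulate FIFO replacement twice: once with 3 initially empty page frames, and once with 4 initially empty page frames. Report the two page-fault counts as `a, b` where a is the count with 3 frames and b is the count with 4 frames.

6, 4

3 frames: F F F . . F F . . F . . . . → 6 faults.
4 frames: F F F . . F . . . . . . . . → 4 faults.
4 < 6: adding a frame reduced faults, as is typical.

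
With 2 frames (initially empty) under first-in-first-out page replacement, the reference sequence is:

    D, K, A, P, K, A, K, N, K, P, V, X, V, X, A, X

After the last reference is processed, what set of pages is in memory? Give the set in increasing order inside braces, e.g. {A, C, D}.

D → miss, frames [D]
K → miss, frames [D, K]
A → miss, evict D, frames [K, A]
P → miss, evict K, frames [A, P]
K → miss, evict A, frames [P, K]
A → miss, evict P, frames [K, A]
K → hit
N → miss, evict K, frames [A, N]
K → miss, evict A, frames [N, K]
P → miss, evict N, frames [K, P]
V → miss, evict K, frames [P, V]
X → miss, evict P, frames [V, X]
V → hit
X → hit
A → miss, evict V, frames [X, A]
X → hit

{A, X}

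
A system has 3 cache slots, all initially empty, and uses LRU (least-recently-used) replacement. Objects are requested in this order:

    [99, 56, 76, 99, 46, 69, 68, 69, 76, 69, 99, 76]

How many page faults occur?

99 -> fault, frames {99}
56 -> fault, frames {99,56}
76 -> fault, frames {99,56,76}
99 -> hit
46 -> fault, evict 56, frames {76,99,46}
69 -> fault, evict 76, frames {99,46,69}
68 -> fault, evict 99, frames {46,69,68}
69 -> hit
76 -> fault, evict 46, frames {68,69,76}
69 -> hit
99 -> fault, evict 68, frames {76,69,99}
76 -> hit
Page faults: 8.

8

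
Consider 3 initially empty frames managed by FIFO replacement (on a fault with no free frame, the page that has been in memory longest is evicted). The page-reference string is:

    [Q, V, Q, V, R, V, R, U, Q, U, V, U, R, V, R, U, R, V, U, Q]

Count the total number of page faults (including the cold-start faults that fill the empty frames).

9

Q → fault, frames (Q)
V → fault, frames (Q V)
Q → hit
V → hit
R → fault, frames (Q V R)
V → hit
R → hit
U → fault, evict Q, frames (V R U)
Q → fault, evict V, frames (R U Q)
U → hit
V → fault, evict R, frames (U Q V)
U → hit
R → fault, evict U, frames (Q V R)
V → hit
R → hit
U → fault, evict Q, frames (V R U)
R → hit
V → hit
U → hit
Q → fault, evict V, frames (R U Q)
Page faults: 9.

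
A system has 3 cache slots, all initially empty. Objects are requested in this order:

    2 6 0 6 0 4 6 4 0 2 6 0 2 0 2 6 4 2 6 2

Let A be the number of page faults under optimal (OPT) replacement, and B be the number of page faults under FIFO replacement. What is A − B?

Under OPT: F F F . . F . . . F . . . . . . F . . . → 6 faults.
Under FIFO: F F F . . F . . . F F F . . . . F F F . → 10 faults.
A − B = 6 − 10 = -4.

-4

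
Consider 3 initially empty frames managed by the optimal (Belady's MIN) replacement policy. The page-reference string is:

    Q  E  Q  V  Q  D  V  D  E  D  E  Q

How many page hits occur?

Q -> fault, frames (Q)
E -> fault, frames (Q E)
Q -> hit
V -> fault, frames (Q E V)
Q -> hit
D -> fault, evict Q, frames (E V D)
V -> hit
D -> hit
E -> hit
D -> hit
E -> hit
Q -> fault, evict D, frames (E V Q)
Hits: 7.

7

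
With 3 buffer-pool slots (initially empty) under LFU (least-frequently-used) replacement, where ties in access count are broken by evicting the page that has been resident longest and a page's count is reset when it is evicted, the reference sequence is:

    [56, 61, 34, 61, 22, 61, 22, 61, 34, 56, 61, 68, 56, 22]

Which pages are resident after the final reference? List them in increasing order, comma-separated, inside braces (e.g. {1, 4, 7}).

56 -> fault, frames [56]
61 -> fault, frames [56, 61]
34 -> fault, frames [56, 61, 34]
61 -> hit
22 -> fault, evict 56, frames [61, 34, 22]
61 -> hit
22 -> hit
61 -> hit
34 -> hit
56 -> fault, evict 34, frames [61, 22, 56]
61 -> hit
68 -> fault, evict 56, frames [61, 22, 68]
56 -> fault, evict 68, frames [61, 22, 56]
22 -> hit

{22, 56, 61}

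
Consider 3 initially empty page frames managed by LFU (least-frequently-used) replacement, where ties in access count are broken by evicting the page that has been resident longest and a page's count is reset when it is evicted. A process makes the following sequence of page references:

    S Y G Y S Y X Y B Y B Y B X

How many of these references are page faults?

6

S: miss, frames {S}
Y: miss, frames {S,Y}
G: miss, frames {S,Y,G}
Y: hit
S: hit
Y: hit
X: miss, evict G, frames {S,Y,X}
Y: hit
B: miss, evict X, frames {S,Y,B}
Y: hit
B: hit
Y: hit
B: hit
X: miss, evict S, frames {Y,B,X}
Page faults: 6.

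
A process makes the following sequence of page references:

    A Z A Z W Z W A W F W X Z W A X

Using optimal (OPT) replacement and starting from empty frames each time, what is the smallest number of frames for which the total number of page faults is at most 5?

4

f=1: 16 faults
f=2: 9 faults
f=3: 6 faults
f=4: 5 faults
f=5: 5 faults
Smallest f with faults ≤ 5 is 4.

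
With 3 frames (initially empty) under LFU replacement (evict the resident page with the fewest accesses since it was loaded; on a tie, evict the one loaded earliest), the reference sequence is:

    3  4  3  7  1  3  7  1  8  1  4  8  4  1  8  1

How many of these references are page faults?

9

3 -> miss, frames (3)
4 -> miss, frames (3 4)
3 -> hit
7 -> miss, frames (3 4 7)
1 -> miss, evict 4, frames (3 7 1)
3 -> hit
7 -> hit
1 -> hit
8 -> miss, evict 7, frames (3 1 8)
1 -> hit
4 -> miss, evict 8, frames (3 1 4)
8 -> miss, evict 4, frames (3 1 8)
4 -> miss, evict 8, frames (3 1 4)
1 -> hit
8 -> miss, evict 4, frames (3 1 8)
1 -> hit
Page faults: 9.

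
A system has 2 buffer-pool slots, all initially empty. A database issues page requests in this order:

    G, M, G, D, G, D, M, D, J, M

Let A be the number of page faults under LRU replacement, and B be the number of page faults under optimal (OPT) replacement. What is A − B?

Under LRU: F F . F . . F . F F → 6 faults.
Under OPT: F F . F . . F . F . → 5 faults.
A − B = 6 − 5 = 1.

1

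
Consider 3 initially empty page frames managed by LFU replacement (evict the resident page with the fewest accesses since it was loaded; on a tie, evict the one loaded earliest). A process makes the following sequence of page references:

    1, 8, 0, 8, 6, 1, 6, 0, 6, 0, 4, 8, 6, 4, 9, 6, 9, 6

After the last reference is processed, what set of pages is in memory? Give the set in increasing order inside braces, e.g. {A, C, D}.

1 → miss, frames [1]
8 → miss, frames [1, 8]
0 → miss, frames [1, 8, 0]
8 → hit
6 → miss, evict 1, frames [8, 0, 6]
1 → miss, evict 0, frames [8, 6, 1]
6 → hit
0 → miss, evict 1, frames [8, 6, 0]
6 → hit
0 → hit
4 → miss, evict 8, frames [6, 0, 4]
8 → miss, evict 4, frames [6, 0, 8]
6 → hit
4 → miss, evict 8, frames [6, 0, 4]
9 → miss, evict 4, frames [6, 0, 9]
6 → hit
9 → hit
6 → hit

{0, 6, 9}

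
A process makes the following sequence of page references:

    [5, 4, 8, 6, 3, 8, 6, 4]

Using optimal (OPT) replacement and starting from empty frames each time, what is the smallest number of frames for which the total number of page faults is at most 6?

3

f=1: 8 faults
f=2: 7 faults
f=3: 6 faults
f=4: 5 faults
f=5: 5 faults
Smallest f with faults ≤ 6 is 3.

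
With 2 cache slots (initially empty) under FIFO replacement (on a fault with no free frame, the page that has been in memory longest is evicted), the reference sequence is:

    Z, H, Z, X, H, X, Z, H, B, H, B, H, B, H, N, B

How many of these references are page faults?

Z -> fault, frames (Z)
H -> fault, frames (Z H)
Z -> hit
X -> fault, evict Z, frames (H X)
H -> hit
X -> hit
Z -> fault, evict H, frames (X Z)
H -> fault, evict X, frames (Z H)
B -> fault, evict Z, frames (H B)
H -> hit
B -> hit
H -> hit
B -> hit
H -> hit
N -> fault, evict H, frames (B N)
B -> hit
Page faults: 7.

7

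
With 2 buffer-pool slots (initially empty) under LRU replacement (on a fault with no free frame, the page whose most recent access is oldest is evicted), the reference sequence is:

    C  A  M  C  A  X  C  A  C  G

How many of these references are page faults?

C: miss, frames [C]
A: miss, frames [C, A]
M: miss, evict C, frames [A, M]
C: miss, evict A, frames [M, C]
A: miss, evict M, frames [C, A]
X: miss, evict C, frames [A, X]
C: miss, evict A, frames [X, C]
A: miss, evict X, frames [C, A]
C: hit
G: miss, evict A, frames [C, G]
Page faults: 9.

9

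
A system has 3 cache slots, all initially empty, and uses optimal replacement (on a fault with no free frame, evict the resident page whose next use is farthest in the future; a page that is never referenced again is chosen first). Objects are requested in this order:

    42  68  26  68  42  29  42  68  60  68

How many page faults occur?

42 -> miss, frames [42]
68 -> miss, frames [42, 68]
26 -> miss, frames [42, 68, 26]
68 -> hit
42 -> hit
29 -> miss, evict 26, frames [42, 68, 29]
42 -> hit
68 -> hit
60 -> miss, evict 29, frames [42, 68, 60]
68 -> hit
Page faults: 5.

5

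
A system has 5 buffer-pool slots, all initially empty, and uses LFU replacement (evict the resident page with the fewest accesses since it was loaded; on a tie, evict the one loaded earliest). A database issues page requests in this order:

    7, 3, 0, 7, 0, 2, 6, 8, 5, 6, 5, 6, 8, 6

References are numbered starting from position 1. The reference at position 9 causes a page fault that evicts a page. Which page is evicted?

pos 1: 7: fault, frames [7]
pos 2: 3: fault, frames [7, 3]
pos 3: 0: fault, frames [7, 3, 0]
pos 4: 7: hit
pos 5: 0: hit
pos 6: 2: fault, frames [7, 3, 0, 2]
pos 7: 6: fault, frames [7, 3, 0, 2, 6]
pos 8: 8: fault, evict 3, frames [7, 0, 2, 6, 8]
pos 9: 5: fault, evict 2, frames [7, 0, 6, 8, 5]
At position 9, page 2 is evicted.

2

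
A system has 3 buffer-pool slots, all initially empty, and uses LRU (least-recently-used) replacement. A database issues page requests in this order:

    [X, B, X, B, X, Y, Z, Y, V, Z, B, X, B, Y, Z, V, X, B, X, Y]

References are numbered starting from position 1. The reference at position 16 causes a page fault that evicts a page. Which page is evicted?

B

pos 1: X → miss, frames {X}
pos 2: B → miss, frames {X,B}
pos 3: X → hit
pos 4: B → hit
pos 5: X → hit
pos 6: Y → miss, frames {B,X,Y}
pos 7: Z → miss, evict B, frames {X,Y,Z}
pos 8: Y → hit
pos 9: V → miss, evict X, frames {Z,Y,V}
pos 10: Z → hit
pos 11: B → miss, evict Y, frames {V,Z,B}
pos 12: X → miss, evict V, frames {Z,B,X}
pos 13: B → hit
pos 14: Y → miss, evict Z, frames {X,B,Y}
pos 15: Z → miss, evict X, frames {B,Y,Z}
pos 16: V → miss, evict B, frames {Y,Z,V}
At position 16, page B is evicted.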